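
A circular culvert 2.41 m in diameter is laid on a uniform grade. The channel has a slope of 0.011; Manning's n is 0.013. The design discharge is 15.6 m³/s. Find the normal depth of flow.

Manning's equation rearranged: A R^(2/3) = nQ / (1·√S) = 0.013 × 15.6 / (√0.011) = 1.934.
Try y = 1.54 m: A R^(2/3) = 2.402 — over.
Try y = 1.05 m: A R^(2/3) = 1.28 — short.
Try y = 1.34 m: A R^(2/3) = 1.94 — matches.

y_n = 1.34 m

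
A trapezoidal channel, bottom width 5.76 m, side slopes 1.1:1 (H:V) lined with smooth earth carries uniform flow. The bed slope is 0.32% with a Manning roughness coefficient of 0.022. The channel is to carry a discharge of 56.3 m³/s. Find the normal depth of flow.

y_n = 2.13 m

Manning's equation rearranged: A R^(2/3) = nQ / (1·√S) = 0.022 × 56.3 / (√0.0032) = 21.9.
Try y = 2.62 m: A R^(2/3) = 31.88 — high.
Try y = 1.89 m: A R^(2/3) = 17.67 — low.
Try y = 2.13 m: A R^(2/3) = 21.88 — matches.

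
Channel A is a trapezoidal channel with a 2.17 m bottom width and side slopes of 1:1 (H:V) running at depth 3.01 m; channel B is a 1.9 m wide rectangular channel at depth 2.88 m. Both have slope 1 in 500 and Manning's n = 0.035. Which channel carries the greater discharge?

channel A

Channel A: With bottom width b = 2.17 m and side slope z = 1: A = (b + zy)y = (2.17 + 1×3.01)×3.01 = 15.59 m²; P = b + 2y√(1+z²) = 2.17 + 2×3.01×1.414 = 10.68 m. Hydraulic radius R = A/P = 15.59/10.68 = 1.459 m. Q_A = (1/0.035)·15.59·1.459^(2/3)·√0.002 = 25.63 m³/s.
Channel B: Flow area A = b·y = 1.9 × 2.88 = 5.472 m². Wetted perimeter P = b + 2y = 1.9 + 2×2.88 = 7.66 m. Hydraulic radius R = A/P = 5.472/7.66 = 0.7144 m. Q_B = (1/0.035)·5.472·0.7144^(2/3)·√0.002 = 5.587 m³/s.
Q_A = 25.63 m³/s vs Q_B = 5.587 m³/s, so channel A carries more.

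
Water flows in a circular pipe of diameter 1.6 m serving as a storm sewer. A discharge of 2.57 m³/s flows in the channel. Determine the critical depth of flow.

y_c = 0.812 m

At critical depth, Q² T / (g A³) = 1, i.e. A³/T = Q²/g = 2.57²/9.81 = 0.6733.
Trying y = 0.585 m: A³/T = 0.1912 — short.
Trying y = 0.924 m: A³/T = 1.101 — over.
Trying y = 0.812 m: A³/T = 0.6722 — ≈ 0.6733.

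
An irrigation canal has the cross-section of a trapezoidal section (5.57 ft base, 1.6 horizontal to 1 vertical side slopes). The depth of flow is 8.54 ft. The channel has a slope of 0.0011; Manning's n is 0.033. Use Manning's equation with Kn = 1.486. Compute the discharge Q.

Q = 653 ft³/s

With bottom width b = 5.57 ft and side slope z = 1.6: A = (b + zy)y = (5.57 + 1.6×8.54)×8.54 = 164.3 ft²; P = b + 2y√(1+z²) = 5.57 + 2×8.54×1.887 = 37.8 ft.
Hydraulic radius R = A/P = 164.3/37.8 = 4.346 ft.
Manning's equation: Q = (1.486/n) A R^(2/3) S^(1/2) = (1.486/0.033) × 164.3 × 4.346^(2/3) × 0.0011^(1/2) = 653 ft³/s.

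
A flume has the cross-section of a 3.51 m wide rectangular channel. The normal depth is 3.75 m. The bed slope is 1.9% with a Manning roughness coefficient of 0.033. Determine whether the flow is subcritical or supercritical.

Flow area A = b·y = 3.51 × 3.75 = 13.16 m². Wetted perimeter P = b + 2y = 3.51 + 2×3.75 = 11.01 m.
Hydraulic radius R = A/P = 13.16/11.01 = 1.196 m.
V = (1/n) R^(2/3) √S = (1/0.033) × 1.196^(2/3) × √0.019 = 4.705 m/s. Hydraulic depth D_h = A/T = 13.16/3.51 = 3.75 m.
Froude number Fr = V/√(g·D_h) = 4.705/√(9.81×3.75) = 0.776, which is less than 1, so the flow is subcritical.

subcritical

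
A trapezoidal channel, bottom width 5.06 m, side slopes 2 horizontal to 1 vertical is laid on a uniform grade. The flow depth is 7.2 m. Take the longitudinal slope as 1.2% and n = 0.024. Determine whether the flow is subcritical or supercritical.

With bottom width b = 5.06 m and side slope z = 2: A = (b + zy)y = (5.06 + 2×7.2)×7.2 = 140.1 m²; P = b + 2y√(1+z²) = 5.06 + 2×7.2×2.236 = 37.26 m.
Hydraulic radius R = A/P = 140.1/37.26 = 3.76 m.
V = (1/n) R^(2/3) √S = (1/0.024) × 3.76^(2/3) × √0.012 = 11.04 m/s. Hydraulic depth D_h = A/T = 140.1/33.86 = 4.138 m.
Froude number Fr = V/√(g·D_h) = 11.04/√(9.81×4.138) = 1.73, which is greater than 1, so the flow is supercritical.

supercritical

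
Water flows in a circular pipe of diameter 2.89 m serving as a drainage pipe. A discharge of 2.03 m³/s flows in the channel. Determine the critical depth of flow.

y_c = 0.605 m

At critical depth, Q² T / (g A³) = 1, i.e. A³/T = Q²/g = 2.03²/9.81 = 0.4201.
Try y = 0.655 m: A³/T = 0.5747 — over.
Try y = 0.437 m: A³/T = 0.1175 — short.
Try y = 0.605 m: A³/T = 0.4213 — matches.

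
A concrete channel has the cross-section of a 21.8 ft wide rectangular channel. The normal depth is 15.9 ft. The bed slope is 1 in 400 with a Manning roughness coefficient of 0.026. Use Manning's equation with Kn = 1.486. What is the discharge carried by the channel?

Flow area A = b·y = 21.8 × 15.9 = 346.6 ft². Wetted perimeter P = b + 2y = 21.8 + 2×15.9 = 53.6 ft.
Hydraulic radius R = A/P = 346.6/53.6 = 6.467 ft.
Manning's equation: Q = (1.486/n) A R^(2/3) S^(1/2) = (1.486/0.026) × 346.6 × 6.467^(2/3) × 0.0025^(1/2) = 3440 ft³/s.

Q = 3440 ft³/s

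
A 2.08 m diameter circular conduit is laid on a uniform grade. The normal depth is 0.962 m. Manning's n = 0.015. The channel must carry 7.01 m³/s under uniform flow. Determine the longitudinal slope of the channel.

S = 0.012

For a circular section of diameter D = 2.08 m at depth y = 0.962 m, the central angle is θ = 2 arccos(1 − 2y/D) = 2.991 rad. Then A = (D²/8)(θ − sin θ) = 1.537 m² and P = Dθ/2 = 3.111 m.
Hydraulic radius R = A/P = 1.537/3.111 = 0.494 m.
From Manning's equation, S = [nQ / (1 A R^(2/3))]² = [0.015 × 7.01 / (1 × 1.537 × 0.494^(2/3))]² = 0.012.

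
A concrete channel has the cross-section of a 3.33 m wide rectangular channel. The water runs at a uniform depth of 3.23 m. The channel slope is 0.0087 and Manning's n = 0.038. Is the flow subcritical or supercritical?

subcritical

Flow area A = b·y = 3.33 × 3.23 = 10.76 m². Wetted perimeter P = b + 2y = 3.33 + 2×3.23 = 9.79 m.
Hydraulic radius R = A/P = 10.76/9.79 = 1.099 m.
V = (1/n) R^(2/3) √S = (1/0.038) × 1.099^(2/3) × √0.0087 = 2.613 m/s. Hydraulic depth D_h = A/T = 10.76/3.33 = 3.23 m.
Froude number Fr = V/√(g·D_h) = 2.613/√(9.81×3.23) = 0.464, which is less than 1, so the flow is subcritical.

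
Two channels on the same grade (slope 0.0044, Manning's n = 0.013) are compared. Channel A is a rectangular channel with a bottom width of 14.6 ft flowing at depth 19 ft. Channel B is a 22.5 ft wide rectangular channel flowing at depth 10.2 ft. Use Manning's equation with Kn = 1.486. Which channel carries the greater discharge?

channel A

Channel A: Flow area A = b·y = 14.6 × 19 = 277.4 ft². Wetted perimeter P = b + 2y = 14.6 + 2×19 = 52.6 ft. Hydraulic radius R = A/P = 277.4/52.6 = 5.274 ft. Q_A = (1.486/0.013)·277.4·5.274^(2/3)·√0.0044 = 6373 ft³/s.
Channel B: Flow area A = b·y = 22.5 × 10.2 = 229.5 ft². Wetted perimeter P = b + 2y = 22.5 + 2×10.2 = 42.9 ft. Hydraulic radius R = A/P = 229.5/42.9 = 5.35 ft. Q_B = (1.486/0.013)·229.5·5.35^(2/3)·√0.0044 = 5323 ft³/s.
Q_A = 6373 ft³/s vs Q_B = 5323 ft³/s, so channel A carries more.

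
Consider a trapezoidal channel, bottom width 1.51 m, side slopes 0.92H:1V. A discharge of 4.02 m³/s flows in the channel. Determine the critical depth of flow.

y_c = 0.763 m

At critical depth, Q² T / (g A³) = 1, i.e. A³/T = Q²/g = 4.02²/9.81 = 1.647.
At y = 0.936 m: A³/T = 3.382 — high.
At y = 0.553 m: A³/T = 0.5505 — low.
At y = 0.763 m: A³/T = 1.65 — ≈ 1.647.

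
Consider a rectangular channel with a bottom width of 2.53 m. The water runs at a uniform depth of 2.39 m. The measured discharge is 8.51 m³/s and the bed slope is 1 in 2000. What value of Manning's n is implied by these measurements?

n = 0.014

Flow area A = b·y = 2.53 × 2.39 = 6.047 m². Wetted perimeter P = b + 2y = 2.53 + 2×2.39 = 7.31 m.
Hydraulic radius R = A/P = 6.047/7.31 = 0.8272 m.
Rearranging Manning's equation: n = (1/Q) A R^(2/3) S^(1/2) = (1/8.51) × 6.047 × 0.8272^(2/3) × √0.0005 = 0.014.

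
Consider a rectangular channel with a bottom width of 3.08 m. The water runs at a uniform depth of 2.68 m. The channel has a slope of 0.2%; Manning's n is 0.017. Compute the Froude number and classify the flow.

Flow area A = b·y = 3.08 × 2.68 = 8.254 m². Wetted perimeter P = b + 2y = 3.08 + 2×2.68 = 8.44 m.
Hydraulic radius R = A/P = 8.254/8.44 = 0.978 m.
V = (1/n) R^(2/3) √S = (1/0.017) × 0.978^(2/3) × √0.002 = 2.592 m/s. Hydraulic depth D_h = A/T = 8.254/3.08 = 2.68 m.
Froude number Fr = V/√(g·D_h) = 2.592/√(9.81×2.68) = 0.506, which is less than 1, so the flow is subcritical.

subcritical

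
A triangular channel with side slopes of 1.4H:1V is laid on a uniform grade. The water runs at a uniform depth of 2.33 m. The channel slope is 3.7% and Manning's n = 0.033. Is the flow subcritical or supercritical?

For a triangular section with side slope z = 1.4: A = zy² = 1.4×2.33² = 7.6 m²; P = 2y√(1+z²) = 2×2.33×1.72 = 8.017 m.
Hydraulic radius R = A/P = 7.6/8.017 = 0.948 m.
V = (1/n) R^(2/3) √S = (1/0.033) × 0.948^(2/3) × √0.037 = 5.625 m/s. Hydraulic depth D_h = A/T = 7.6/6.524 = 1.165 m.
Froude number Fr = V/√(g·D_h) = 5.625/√(9.81×1.165) = 1.66, which is greater than 1, so the flow is supercritical.

supercritical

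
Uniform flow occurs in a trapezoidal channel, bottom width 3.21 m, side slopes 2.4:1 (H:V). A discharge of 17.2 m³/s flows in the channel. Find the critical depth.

At critical depth, Q² T / (g A³) = 1, i.e. A³/T = Q²/g = 17.2²/9.81 = 30.16.
At y = 0.962 m: A³/T = 19.12 — short.
At y = 1.09 m: A³/T = 30.34 — ≈ 30.16.

y_c = 1.09 m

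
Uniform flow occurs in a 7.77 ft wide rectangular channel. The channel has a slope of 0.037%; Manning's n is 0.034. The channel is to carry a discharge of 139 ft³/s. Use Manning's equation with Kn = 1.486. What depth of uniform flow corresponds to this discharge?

y_n = 10.6 ft

Manning's equation rearranged: A R^(2/3) = nQ / (1.486·√S) = 0.034 × 139 / (1.486 × √0.00037) = 165.3.
Try y = 7.31 ft: A R^(2/3) = 105.6 — low.
Try y = 13.5 ft: A R^(2/3) = 219 — high.
Try y = 10.6 ft: A R^(2/3) = 165.3 — ≈ 165.3.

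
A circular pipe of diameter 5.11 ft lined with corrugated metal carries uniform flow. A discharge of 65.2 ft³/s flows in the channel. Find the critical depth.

At critical depth, Q² T / (g A³) = 1, i.e. A³/T = Q²/g = 65.2²/32.2 = 132.
Trying y = 2.47 ft: A³/T = 185.4 — too large.
Trying y = 2.26 ft: A³/T = 132 — ≈ 132.

y_c = 2.26 ft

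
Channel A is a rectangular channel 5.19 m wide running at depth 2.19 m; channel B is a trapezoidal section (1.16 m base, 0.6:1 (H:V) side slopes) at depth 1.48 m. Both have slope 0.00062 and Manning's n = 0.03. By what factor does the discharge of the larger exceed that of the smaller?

Channel A: Flow area A = b·y = 5.19 × 2.19 = 11.37 m². Wetted perimeter P = b + 2y = 5.19 + 2×2.19 = 9.57 m. Hydraulic radius R = A/P = 11.37/9.57 = 1.188 m. Q_A = (1/0.03)·11.37·1.188^(2/3)·√0.00062 = 10.58 m³/s.
Channel B: With bottom width b = 1.16 m and side slope z = 0.6: A = (b + zy)y = (1.16 + 0.6×1.48)×1.48 = 3.031 m²; P = b + 2y√(1+z²) = 1.16 + 2×1.48×1.166 = 4.612 m. Hydraulic radius R = A/P = 3.031/4.612 = 0.6572 m. Q_B = (1/0.03)·3.031·0.6572^(2/3)·√0.00062 = 1.902 m³/s.
The larger discharge is 10.58 m³/s and the smaller is 1.902 m³/s; the ratio is 5.56.

5.56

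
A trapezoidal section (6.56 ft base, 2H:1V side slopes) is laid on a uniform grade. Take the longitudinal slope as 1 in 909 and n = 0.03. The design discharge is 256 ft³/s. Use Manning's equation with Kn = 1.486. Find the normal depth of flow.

Manning's equation rearranged: A R^(2/3) = nQ / (1.486·√S) = 0.03 × 256 / (1.486 × √0.0011) = 155.8.
Trying y = 5.88 ft: A R^(2/3) = 237.7 — too large.
Trying y = 4.84 ft: A R^(2/3) = 155.7 — close enough.

y_n = 4.84 ft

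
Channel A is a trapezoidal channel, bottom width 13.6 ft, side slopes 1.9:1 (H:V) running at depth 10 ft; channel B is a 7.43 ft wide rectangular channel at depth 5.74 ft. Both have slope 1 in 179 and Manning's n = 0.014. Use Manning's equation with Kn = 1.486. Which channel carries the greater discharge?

Channel A: With bottom width b = 13.6 ft and side slope z = 1.9: A = (b + zy)y = (13.6 + 1.9×10)×10 = 326 ft²; P = b + 2y√(1+z²) = 13.6 + 2×10×2.147 = 56.54 ft. Hydraulic radius R = A/P = 326/56.54 = 5.766 ft. Q_A = (1.486/0.014)·326·5.766^(2/3)·√0.005587 = 8316 ft³/s.
Channel B: Flow area A = b·y = 7.43 × 5.74 = 42.65 ft². Wetted perimeter P = b + 2y = 7.43 + 2×5.74 = 18.91 ft. Hydraulic radius R = A/P = 42.65/18.91 = 2.255 ft. Q_B = (1.486/0.014)·42.65·2.255^(2/3)·√0.005587 = 581.9 ft³/s.
Q_A = 8316 ft³/s vs Q_B = 581.9 ft³/s, so channel A carries more.

channel A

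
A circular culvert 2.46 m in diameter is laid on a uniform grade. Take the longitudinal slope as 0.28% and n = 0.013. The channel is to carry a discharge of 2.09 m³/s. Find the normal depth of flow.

Manning's equation rearranged: A R^(2/3) = nQ / (1·√S) = 0.013 × 2.09 / (√0.0028) = 0.5135.
At y = 0.722 m: A R^(2/3) = 0.6451 — too large.
At y = 0.576 m: A R^(2/3) = 0.4133 — too small.
At y = 0.643 m: A R^(2/3) = 0.5142 — ≈ 0.5135.

y_n = 0.643 m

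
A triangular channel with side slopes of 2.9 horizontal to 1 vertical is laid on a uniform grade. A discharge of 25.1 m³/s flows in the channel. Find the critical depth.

At critical depth, Q² T / (g A³) = 1, i.e. A³/T = Q²/g = 25.1²/9.81 = 64.22.
Trying y = 2.06 m: A³/T = 156 — too large.
Trying y = 1.45 m: A³/T = 26.95 — too small.
Trying y = 1.72 m: A³/T = 63.3 — ≈ 64.22.

y_c = 1.72 m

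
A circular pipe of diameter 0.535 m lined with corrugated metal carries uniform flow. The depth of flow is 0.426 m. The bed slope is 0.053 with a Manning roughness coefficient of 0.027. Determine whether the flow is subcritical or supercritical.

supercritical

For a circular section of diameter D = 0.535 m at depth y = 0.426 m, the central angle is θ = 2 arccos(1 − 2y/D) = 4.41 rad. Then A = (D²/8)(θ − sin θ) = 0.1919 m² and P = Dθ/2 = 1.18 m.
Hydraulic radius R = A/P = 0.1919/1.18 = 0.1627 m.
V = (1/n) R^(2/3) √S = (1/0.027) × 0.1627^(2/3) × √0.053 = 2.541 m/s. Hydraulic depth D_h = A/T = 0.1919/0.431 = 0.4454 m.
Froude number Fr = V/√(g·D_h) = 2.541/√(9.81×0.4454) = 1.22, which is greater than 1, so the flow is supercritical.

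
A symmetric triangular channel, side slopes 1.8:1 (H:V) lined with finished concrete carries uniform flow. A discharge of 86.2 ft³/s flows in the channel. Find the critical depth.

At critical depth, Q² T / (g A³) = 1, i.e. A³/T = Q²/g = 86.2²/32.2 = 230.8.
Try y = 3.25 ft: A³/T = 587.4 — over.
Try y = 2.38 ft: A³/T = 123.7 — short.
Try y = 2.7 ft: A³/T = 232.5 — close enough.

y_c = 2.7 ft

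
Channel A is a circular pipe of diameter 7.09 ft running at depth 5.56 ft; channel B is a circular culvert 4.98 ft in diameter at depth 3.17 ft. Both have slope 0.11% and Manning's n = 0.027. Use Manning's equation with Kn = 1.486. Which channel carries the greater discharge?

Channel A: For a circular section of diameter D = 7.09 ft at depth y = 5.56 ft, the central angle is θ = 2 arccos(1 − 2y/D) = 4.351 rad. Then A = (D²/8)(θ − sin θ) = 33.21 ft² and P = Dθ/2 = 15.42 ft. Hydraulic radius R = A/P = 33.21/15.42 = 2.154 ft. Q_A = (1.486/0.027)·33.21·2.154^(2/3)·√0.0011 = 101.1 ft³/s.
Channel B: For a circular section of diameter D = 4.98 ft at depth y = 3.17 ft, the central angle is θ = 2 arccos(1 − 2y/D) = 3.695 rad. Then A = (D²/8)(θ − sin θ) = 13.08 ft² and P = Dθ/2 = 9.2 ft. Hydraulic radius R = A/P = 13.08/9.2 = 1.422 ft. Q_B = (1.486/0.027)·13.08·1.422^(2/3)·√0.0011 = 30.2 ft³/s.
Q_A = 101.1 ft³/s vs Q_B = 30.2 ft³/s, so channel A carries more.

channel A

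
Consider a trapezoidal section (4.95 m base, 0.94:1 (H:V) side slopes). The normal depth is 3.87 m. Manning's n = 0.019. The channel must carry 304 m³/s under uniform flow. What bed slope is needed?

With bottom width b = 4.95 m and side slope z = 0.94: A = (b + zy)y = (4.95 + 0.94×3.87)×3.87 = 33.23 m²; P = b + 2y√(1+z²) = 4.95 + 2×3.87×1.372 = 15.57 m.
Hydraulic radius R = A/P = 33.23/15.57 = 2.134 m.
From Manning's equation, S = [nQ / (1 A R^(2/3))]² = [0.019 × 304 / (1 × 33.23 × 2.134^(2/3))]² = 0.011.

S = 0.011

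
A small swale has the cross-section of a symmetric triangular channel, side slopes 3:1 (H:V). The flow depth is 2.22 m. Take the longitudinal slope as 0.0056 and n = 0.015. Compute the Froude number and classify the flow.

supercritical

For a triangular section with side slope z = 3: A = zy² = 3×2.22² = 14.79 m²; P = 2y√(1+z²) = 2×2.22×3.162 = 14.04 m.
Hydraulic radius R = A/P = 14.79/14.04 = 1.053 m.
V = (1/n) R^(2/3) √S = (1/0.015) × 1.053^(2/3) × √0.0056 = 5.164 m/s. Hydraulic depth D_h = A/T = 14.79/13.32 = 1.11 m.
Froude number Fr = V/√(g·D_h) = 5.164/√(9.81×1.11) = 1.56, which is greater than 1, so the flow is supercritical.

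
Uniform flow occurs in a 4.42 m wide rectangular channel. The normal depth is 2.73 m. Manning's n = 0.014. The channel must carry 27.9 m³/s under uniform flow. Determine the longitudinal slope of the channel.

S = 0.000803

Flow area A = b·y = 4.42 × 2.73 = 12.07 m². Wetted perimeter P = b + 2y = 4.42 + 2×2.73 = 9.88 m.
Hydraulic radius R = A/P = 12.07/9.88 = 1.221 m.
From Manning's equation, S = [nQ / (1 A R^(2/3))]² = [0.014 × 27.9 / (1 × 12.07 × 1.221^(2/3))]² = 0.000803.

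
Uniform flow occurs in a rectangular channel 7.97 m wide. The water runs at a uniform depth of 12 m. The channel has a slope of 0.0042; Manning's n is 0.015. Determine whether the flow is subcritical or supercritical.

Flow area A = b·y = 7.97 × 12 = 95.64 m². Wetted perimeter P = b + 2y = 7.97 + 2×12 = 31.97 m.
Hydraulic radius R = A/P = 95.64/31.97 = 2.992 m.
V = (1/n) R^(2/3) √S = (1/0.015) × 2.992^(2/3) × √0.0042 = 8.97 m/s. Hydraulic depth D_h = A/T = 95.64/7.97 = 12 m.
Froude number Fr = V/√(g·D_h) = 8.97/√(9.81×12) = 0.827, which is less than 1, so the flow is subcritical.

subcritical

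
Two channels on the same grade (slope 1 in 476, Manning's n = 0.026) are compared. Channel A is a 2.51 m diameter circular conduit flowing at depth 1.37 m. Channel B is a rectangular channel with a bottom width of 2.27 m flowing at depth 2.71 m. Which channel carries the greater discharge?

Channel A: For a circular section of diameter D = 2.51 m at depth y = 1.37 m, the central angle is θ = 2 arccos(1 − 2y/D) = 3.325 rad. Then A = (D²/8)(θ − sin θ) = 2.762 m² and P = Dθ/2 = 4.173 m. Hydraulic radius R = A/P = 2.762/4.173 = 0.6619 m. Q_A = (1/0.026)·2.762·0.6619^(2/3)·√0.002101 = 3.699 m³/s.
Channel B: Flow area A = b·y = 2.27 × 2.71 = 6.152 m². Wetted perimeter P = b + 2y = 2.27 + 2×2.71 = 7.69 m. Hydraulic radius R = A/P = 6.152/7.69 = 0.8 m. Q_B = (1/0.026)·6.152·0.8^(2/3)·√0.002101 = 9.345 m³/s.
Q_A = 3.699 m³/s vs Q_B = 9.345 m³/s, so channel B carries more.

channel B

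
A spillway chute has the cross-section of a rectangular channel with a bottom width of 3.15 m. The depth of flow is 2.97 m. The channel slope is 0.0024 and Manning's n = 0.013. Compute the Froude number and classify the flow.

subcritical

Flow area A = b·y = 3.15 × 2.97 = 9.356 m². Wetted perimeter P = b + 2y = 3.15 + 2×2.97 = 9.09 m.
Hydraulic radius R = A/P = 9.356/9.09 = 1.029 m.
V = (1/n) R^(2/3) √S = (1/0.013) × 1.029^(2/3) × √0.0024 = 3.841 m/s. Hydraulic depth D_h = A/T = 9.356/3.15 = 2.97 m.
Froude number Fr = V/√(g·D_h) = 3.841/√(9.81×2.97) = 0.712, which is less than 1, so the flow is subcritical.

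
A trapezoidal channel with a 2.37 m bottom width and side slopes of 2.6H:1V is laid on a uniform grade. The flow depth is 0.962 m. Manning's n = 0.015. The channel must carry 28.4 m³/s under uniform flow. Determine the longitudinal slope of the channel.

S = 0.0161

With bottom width b = 2.37 m and side slope z = 2.6: A = (b + zy)y = (2.37 + 2.6×0.962)×0.962 = 4.686 m²; P = b + 2y√(1+z²) = 2.37 + 2×0.962×2.786 = 7.73 m.
Hydraulic radius R = A/P = 4.686/7.73 = 0.6062 m.
From Manning's equation, S = [nQ / (1 A R^(2/3))]² = [0.015 × 28.4 / (1 × 4.686 × 0.6062^(2/3))]² = 0.0161.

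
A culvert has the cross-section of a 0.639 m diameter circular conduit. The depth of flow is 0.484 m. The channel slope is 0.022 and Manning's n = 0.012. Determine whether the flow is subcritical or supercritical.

For a circular section of diameter D = 0.639 m at depth y = 0.484 m, the central angle is θ = 2 arccos(1 − 2y/D) = 4.223 rad. Then A = (D²/8)(θ − sin θ) = 0.2606 m² and P = Dθ/2 = 1.349 m.
Hydraulic radius R = A/P = 0.2606/1.349 = 0.1931 m.
V = (1/n) R^(2/3) √S = (1/0.012) × 0.1931^(2/3) × √0.022 = 4.13 m/s. Hydraulic depth D_h = A/T = 0.2606/0.5478 = 0.4758 m.
Froude number Fr = V/√(g·D_h) = 4.13/√(9.81×0.4758) = 1.91, which is greater than 1, so the flow is supercritical.

supercritical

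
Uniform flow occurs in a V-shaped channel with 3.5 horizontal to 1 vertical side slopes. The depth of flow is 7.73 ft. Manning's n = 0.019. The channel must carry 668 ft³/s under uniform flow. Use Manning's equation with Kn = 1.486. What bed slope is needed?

S = 0.00029

For a triangular section with side slope z = 3.5: A = zy² = 3.5×7.73² = 209.1 ft²; P = 2y√(1+z²) = 2×7.73×3.64 = 56.28 ft.
Hydraulic radius R = A/P = 209.1/56.28 = 3.716 ft.
From Manning's equation, S = [nQ / (1.486 A R^(2/3))]² = [0.019 × 668 / (1.486 × 209.1 × 3.716^(2/3))]² = 0.00029.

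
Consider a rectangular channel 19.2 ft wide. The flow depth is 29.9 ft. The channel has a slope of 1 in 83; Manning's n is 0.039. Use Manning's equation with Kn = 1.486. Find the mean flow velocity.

Flow area A = b·y = 19.2 × 29.9 = 574.1 ft². Wetted perimeter P = b + 2y = 19.2 + 2×29.9 = 79 ft.
Hydraulic radius R = A/P = 574.1/79 = 7.267 ft.
From Manning's equation, V = (1.486/n) R^(2/3) S^(1/2) = (1.486/0.039) × 7.267^(2/3) × 0.01205^(1/2) = 15.7 ft/s.

V = 15.7 ft/s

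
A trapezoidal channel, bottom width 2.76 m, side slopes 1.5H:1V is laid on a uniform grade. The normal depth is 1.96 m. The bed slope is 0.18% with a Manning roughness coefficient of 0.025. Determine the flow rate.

With bottom width b = 2.76 m and side slope z = 1.5: A = (b + zy)y = (2.76 + 1.5×1.96)×1.96 = 11.17 m²; P = b + 2y√(1+z²) = 2.76 + 2×1.96×1.803 = 9.827 m.
Hydraulic radius R = A/P = 11.17/9.827 = 1.137 m.
Manning's equation: Q = (1/n) A R^(2/3) S^(1/2) = (1/0.025) × 11.17 × 1.137^(2/3) × 0.0018^(1/2) = 20.7 m³/s.

Q = 20.7 m³/s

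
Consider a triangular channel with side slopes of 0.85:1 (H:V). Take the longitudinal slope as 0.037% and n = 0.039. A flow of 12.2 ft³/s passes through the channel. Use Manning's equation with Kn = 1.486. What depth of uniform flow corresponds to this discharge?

y_n = 4.04 ft

Manning's equation rearranged: A R^(2/3) = nQ / (1.486·√S) = 0.039 × 12.2 / (1.486 × √0.00037) = 16.65.
At y = 4.65 ft: A R^(2/3) = 24.15 — too large.
At y = 3.59 ft: A R^(2/3) = 12.11 — too small.
At y = 4.04 ft: A R^(2/3) = 16.59 — matches.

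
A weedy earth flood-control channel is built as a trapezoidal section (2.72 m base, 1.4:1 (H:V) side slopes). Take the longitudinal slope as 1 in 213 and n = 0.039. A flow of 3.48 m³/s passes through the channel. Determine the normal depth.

y_n = 0.777 m

Manning's equation rearranged: A R^(2/3) = nQ / (1·√S) = 0.039 × 3.48 / (√0.004695) = 1.981.
Trying y = 0.947 m: A R^(2/3) = 2.848 — over.
Trying y = 0.681 m: A R^(2/3) = 1.563 — short.
Trying y = 0.777 m: A R^(2/3) = 1.983 — close enough.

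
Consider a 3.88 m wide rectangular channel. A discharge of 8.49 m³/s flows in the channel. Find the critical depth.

For a rectangular channel, critical depth y_c = (q²/g)^(1/3) where q = Q/b = 8.49/3.88 = 2.188 m²/s.
So y_c = (2.188²/9.81)^(1/3) = 0.787 m.

y_c = 0.787 m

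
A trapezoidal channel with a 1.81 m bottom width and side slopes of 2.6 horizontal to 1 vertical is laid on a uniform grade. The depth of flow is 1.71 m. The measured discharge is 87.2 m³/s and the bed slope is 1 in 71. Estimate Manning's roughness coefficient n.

n = 0.014

With bottom width b = 1.81 m and side slope z = 2.6: A = (b + zy)y = (1.81 + 2.6×1.71)×1.71 = 10.7 m²; P = b + 2y√(1+z²) = 1.81 + 2×1.71×2.786 = 11.34 m.
Hydraulic radius R = A/P = 10.7/11.34 = 0.9436 m.
Rearranging Manning's equation: n = (1/Q) A R^(2/3) S^(1/2) = (1/87.2) × 10.7 × 0.9436^(2/3) × √0.01408 = 0.014.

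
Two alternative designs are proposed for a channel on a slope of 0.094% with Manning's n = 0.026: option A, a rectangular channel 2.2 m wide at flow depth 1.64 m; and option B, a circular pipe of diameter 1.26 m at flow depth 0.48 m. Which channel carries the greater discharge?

Channel A: Flow area A = b·y = 2.2 × 1.64 = 3.608 m². Wetted perimeter P = b + 2y = 2.2 + 2×1.64 = 5.48 m. Hydraulic radius R = A/P = 3.608/5.48 = 0.6584 m. Q_A = (1/0.026)·3.608·0.6584^(2/3)·√0.00094 = 3.22 m³/s.
Channel B: For a circular section of diameter D = 1.26 m at depth y = 0.48 m, the central angle is θ = 2 arccos(1 − 2y/D) = 2.661 rad. Then A = (D²/8)(θ − sin θ) = 0.4363 m² and P = Dθ/2 = 1.676 m. Hydraulic radius R = A/P = 0.4363/1.676 = 0.2602 m. Q_B = (1/0.026)·0.4363·0.2602^(2/3)·√0.00094 = 0.2097 m³/s.
Q_A = 3.22 m³/s vs Q_B = 0.2097 m³/s, so channel A carries more.

channel A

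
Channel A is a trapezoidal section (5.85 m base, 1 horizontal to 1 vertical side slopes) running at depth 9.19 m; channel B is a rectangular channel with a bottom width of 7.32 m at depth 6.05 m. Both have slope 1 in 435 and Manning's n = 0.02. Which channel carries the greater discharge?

channel A

Channel A: With bottom width b = 5.85 m and side slope z = 1: A = (b + zy)y = (5.85 + 1×9.19)×9.19 = 138.2 m²; P = b + 2y√(1+z²) = 5.85 + 2×9.19×1.414 = 31.84 m. Hydraulic radius R = A/P = 138.2/31.84 = 4.341 m. Q_A = (1/0.02)·138.2·4.341^(2/3)·√0.002299 = 881.7 m³/s.
Channel B: Flow area A = b·y = 7.32 × 6.05 = 44.29 m². Wetted perimeter P = b + 2y = 7.32 + 2×6.05 = 19.42 m. Hydraulic radius R = A/P = 44.29/19.42 = 2.28 m. Q_B = (1/0.02)·44.29·2.28^(2/3)·√0.002299 = 183.9 m³/s.
Q_A = 881.7 m³/s vs Q_B = 183.9 m³/s, so channel A carries more.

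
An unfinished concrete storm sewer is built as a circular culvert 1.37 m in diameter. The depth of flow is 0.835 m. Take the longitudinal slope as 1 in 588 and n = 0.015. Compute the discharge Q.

Q = 1.37 m³/s

For a circular section of diameter D = 1.37 m at depth y = 0.835 m, the central angle is θ = 2 arccos(1 − 2y/D) = 3.583 rad. Then A = (D²/8)(θ − sin θ) = 0.9409 m² and P = Dθ/2 = 2.454 m.
Hydraulic radius R = A/P = 0.9409/2.454 = 0.3833 m.
Manning's equation: Q = (1/n) A R^(2/3) S^(1/2) = (1/0.015) × 0.9409 × 0.3833^(2/3) × 0.001701^(1/2) = 1.37 m³/s.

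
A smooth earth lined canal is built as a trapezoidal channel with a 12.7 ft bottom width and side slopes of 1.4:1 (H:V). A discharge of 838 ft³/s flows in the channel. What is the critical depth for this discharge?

y_c = 4.34 ft

At critical depth, Q² T / (g A³) = 1, i.e. A³/T = Q²/g = 838²/32.2 = 21810.
At y = 2.95 ft: A³/T = 5839 — short.
At y = 4.34 ft: A³/T = 21770 — matches.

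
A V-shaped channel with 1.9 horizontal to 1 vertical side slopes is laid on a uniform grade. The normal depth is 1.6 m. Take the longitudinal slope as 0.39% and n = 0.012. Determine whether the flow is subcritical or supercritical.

For a triangular section with side slope z = 1.9: A = zy² = 1.9×1.6² = 4.864 m²; P = 2y√(1+z²) = 2×1.6×2.147 = 6.871 m.
Hydraulic radius R = A/P = 4.864/6.871 = 0.7079 m.
V = (1/n) R^(2/3) √S = (1/0.012) × 0.7079^(2/3) × √0.0039 = 4.134 m/s. Hydraulic depth D_h = A/T = 4.864/6.08 = 0.8 m.
Froude number Fr = V/√(g·D_h) = 4.134/√(9.81×0.8) = 1.48, which is greater than 1, so the flow is supercritical.

supercritical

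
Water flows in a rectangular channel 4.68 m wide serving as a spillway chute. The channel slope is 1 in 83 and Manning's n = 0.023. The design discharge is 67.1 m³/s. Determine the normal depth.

Manning's equation rearranged: A R^(2/3) = nQ / (1·√S) = 0.023 × 67.1 / (√0.01205) = 14.06.
Try y = 2.92 m: A R^(2/3) = 16.27 — high.
Try y = 2.28 m: A R^(2/3) = 11.75 — low.
Try y = 2.61 m: A R^(2/3) = 14.05 — ≈ 14.06.

y_n = 2.61 m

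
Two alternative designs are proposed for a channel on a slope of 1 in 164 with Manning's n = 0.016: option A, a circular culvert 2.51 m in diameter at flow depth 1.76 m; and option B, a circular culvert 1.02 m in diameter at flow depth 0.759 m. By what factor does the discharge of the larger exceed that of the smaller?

10.3

Channel A: For a circular section of diameter D = 2.51 m at depth y = 1.76 m, the central angle is θ = 2 arccos(1 − 2y/D) = 3.97 rad. Then A = (D²/8)(θ − sin θ) = 3.707 m² and P = Dθ/2 = 4.982 m. Hydraulic radius R = A/P = 3.707/4.982 = 0.744 m. Q_A = (1/0.016)·3.707·0.744^(2/3)·√0.006098 = 14.85 m³/s.
Channel B: For a circular section of diameter D = 1.02 m at depth y = 0.759 m, the central angle is θ = 2 arccos(1 − 2y/D) = 4.162 rad. Then A = (D²/8)(θ − sin θ) = 0.6521 m² and P = Dθ/2 = 2.122 m. Hydraulic radius R = A/P = 0.6521/2.122 = 0.3072 m. Q_B = (1/0.016)·0.6521·0.3072^(2/3)·√0.006098 = 1.449 m³/s.
The larger discharge is 14.85 m³/s and the smaller is 1.449 m³/s; the ratio is 10.3.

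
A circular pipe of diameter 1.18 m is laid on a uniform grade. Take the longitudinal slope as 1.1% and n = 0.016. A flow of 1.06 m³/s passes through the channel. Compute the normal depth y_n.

y_n = 0.469 m

Manning's equation rearranged: A R^(2/3) = nQ / (1·√S) = 0.016 × 1.06 / (√0.011) = 0.1617.
Try y = 0.542 m: A R^(2/3) = 0.2093 — too large.
Try y = 0.469 m: A R^(2/3) = 0.1614 — close enough.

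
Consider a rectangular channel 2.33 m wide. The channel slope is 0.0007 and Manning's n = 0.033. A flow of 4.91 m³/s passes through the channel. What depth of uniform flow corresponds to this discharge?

Manning's equation rearranged: A R^(2/3) = nQ / (1·√S) = 0.033 × 4.91 / (√0.0007) = 6.124.
Try y = 2.05 m: A R^(2/3) = 3.918 — short.
Try y = 2.96 m: A R^(2/3) = 6.12 — matches.

y_n = 2.96 m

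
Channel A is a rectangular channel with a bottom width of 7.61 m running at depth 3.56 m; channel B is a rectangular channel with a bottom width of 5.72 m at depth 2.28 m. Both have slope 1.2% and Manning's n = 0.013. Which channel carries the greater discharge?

channel A

Channel A: Flow area A = b·y = 7.61 × 3.56 = 27.09 m². Wetted perimeter P = b + 2y = 7.61 + 2×3.56 = 14.73 m. Hydraulic radius R = A/P = 27.09/14.73 = 1.839 m. Q_A = (1/0.013)·27.09·1.839^(2/3)·√0.012 = 342.7 m³/s.
Channel B: Flow area A = b·y = 5.72 × 2.28 = 13.04 m². Wetted perimeter P = b + 2y = 5.72 + 2×2.28 = 10.28 m. Hydraulic radius R = A/P = 13.04/10.28 = 1.269 m. Q_B = (1/0.013)·13.04·1.269^(2/3)·√0.012 = 128.8 m³/s.
Q_A = 342.7 m³/s vs Q_B = 128.8 m³/s, so channel A carries more.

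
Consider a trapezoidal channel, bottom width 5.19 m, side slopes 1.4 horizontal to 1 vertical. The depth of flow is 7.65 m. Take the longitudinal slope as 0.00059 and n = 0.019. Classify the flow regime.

With bottom width b = 5.19 m and side slope z = 1.4: A = (b + zy)y = (5.19 + 1.4×7.65)×7.65 = 121.6 m²; P = b + 2y√(1+z²) = 5.19 + 2×7.65×1.72 = 31.51 m.
Hydraulic radius R = A/P = 121.6/31.51 = 3.86 m.
V = (1/n) R^(2/3) √S = (1/0.019) × 3.86^(2/3) × √0.00059 = 3.146 m/s. Hydraulic depth D_h = A/T = 121.6/26.61 = 4.571 m.
Froude number Fr = V/√(g·D_h) = 3.146/√(9.81×4.571) = 0.47, which is less than 1, so the flow is subcritical.

subcritical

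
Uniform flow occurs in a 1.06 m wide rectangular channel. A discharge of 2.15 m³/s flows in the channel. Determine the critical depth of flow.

y_c = 0.749 m

For a rectangular channel, critical depth y_c = (q²/g)^(1/3) where q = Q/b = 2.15/1.06 = 2.028 m²/s.
So y_c = (2.028²/9.81)^(1/3) = 0.749 m.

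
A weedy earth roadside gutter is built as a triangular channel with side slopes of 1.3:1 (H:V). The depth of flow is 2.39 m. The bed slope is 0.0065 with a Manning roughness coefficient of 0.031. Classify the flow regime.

For a triangular section with side slope z = 1.3: A = zy² = 1.3×2.39² = 7.426 m²; P = 2y√(1+z²) = 2×2.39×1.64 = 7.84 m.
Hydraulic radius R = A/P = 7.426/7.84 = 0.9472 m.
V = (1/n) R^(2/3) √S = (1/0.031) × 0.9472^(2/3) × √0.0065 = 2.508 m/s. Hydraulic depth D_h = A/T = 7.426/6.214 = 1.195 m.
Froude number Fr = V/√(g·D_h) = 2.508/√(9.81×1.195) = 0.733, which is less than 1, so the flow is subcritical.

subcritical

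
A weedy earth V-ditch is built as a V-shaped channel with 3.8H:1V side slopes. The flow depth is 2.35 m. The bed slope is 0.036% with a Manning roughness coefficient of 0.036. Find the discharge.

Q = 12 m³/s

For a triangular section with side slope z = 3.8: A = zy² = 3.8×2.35² = 20.99 m²; P = 2y√(1+z²) = 2×2.35×3.929 = 18.47 m.
Hydraulic radius R = A/P = 20.99/18.47 = 1.136 m.
Manning's equation: Q = (1/n) A R^(2/3) S^(1/2) = (1/0.036) × 20.99 × 1.136^(2/3) × 0.00036^(1/2) = 12 m³/s.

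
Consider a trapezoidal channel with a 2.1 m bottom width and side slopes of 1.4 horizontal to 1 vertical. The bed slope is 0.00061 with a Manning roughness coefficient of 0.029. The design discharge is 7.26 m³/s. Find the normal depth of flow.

Manning's equation rearranged: A R^(2/3) = nQ / (1·√S) = 0.029 × 7.26 / (√0.00061) = 8.525.
At y = 1.37 m: A R^(2/3) = 4.775 — short.
At y = 2.06 m: A R^(2/3) = 11.06 — over.
At y = 1.82 m: A R^(2/3) = 8.525 — ≈ 8.525.

y_n = 1.82 m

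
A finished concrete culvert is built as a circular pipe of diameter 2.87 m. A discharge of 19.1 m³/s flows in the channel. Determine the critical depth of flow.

At critical depth, Q² T / (g A³) = 1, i.e. A³/T = Q²/g = 19.1²/9.81 = 37.19.
Trying y = 1.42 m: A³/T = 11.33 — short.
Trying y = 1.94 m: A³/T = 37.51 — ≈ 37.19.

y_c = 1.94 m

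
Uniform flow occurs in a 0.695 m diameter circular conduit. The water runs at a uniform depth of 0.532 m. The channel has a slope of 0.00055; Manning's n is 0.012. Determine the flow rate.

Q = 0.215 m³/s

For a circular section of diameter D = 0.695 m at depth y = 0.532 m, the central angle is θ = 2 arccos(1 − 2y/D) = 4.261 rad. Then A = (D²/8)(θ − sin θ) = 0.3116 m² and P = Dθ/2 = 1.481 m.
Hydraulic radius R = A/P = 0.3116/1.481 = 0.2104 m.
Manning's equation: Q = (1/n) A R^(2/3) S^(1/2) = (1/0.012) × 0.3116 × 0.2104^(2/3) × 0.00055^(1/2) = 0.215 m³/s.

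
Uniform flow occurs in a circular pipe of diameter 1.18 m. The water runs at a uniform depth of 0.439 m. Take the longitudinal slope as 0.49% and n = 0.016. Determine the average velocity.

V = 1.69 m/s

For a circular section of diameter D = 1.18 m at depth y = 0.439 m, the central angle is θ = 2 arccos(1 − 2y/D) = 2.624 rad. Then A = (D²/8)(θ − sin θ) = 0.3706 m² and P = Dθ/2 = 1.548 m.
Hydraulic radius R = A/P = 0.3706/1.548 = 0.2394 m.
From Manning's equation, V = (1/n) R^(2/3) S^(1/2) = (1/0.016) × 0.2394^(2/3) × 0.0049^(1/2) = 1.69 m/s.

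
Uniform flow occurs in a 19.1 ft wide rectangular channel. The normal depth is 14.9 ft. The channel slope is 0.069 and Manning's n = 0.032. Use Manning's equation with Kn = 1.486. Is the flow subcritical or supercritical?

supercritical

Flow area A = b·y = 19.1 × 14.9 = 284.6 ft². Wetted perimeter P = b + 2y = 19.1 + 2×14.9 = 48.9 ft.
Hydraulic radius R = A/P = 284.6/48.9 = 5.82 ft.
V = (1.486/n) R^(2/3) √S = (1.486/0.032) × 5.82^(2/3) × √0.069 = 39.47 ft/s. Hydraulic depth D_h = A/T = 284.6/19.1 = 14.9 ft.
Froude number Fr = V/√(g·D_h) = 39.47/√(32.2×14.9) = 1.8, which is greater than 1, so the flow is supercritical.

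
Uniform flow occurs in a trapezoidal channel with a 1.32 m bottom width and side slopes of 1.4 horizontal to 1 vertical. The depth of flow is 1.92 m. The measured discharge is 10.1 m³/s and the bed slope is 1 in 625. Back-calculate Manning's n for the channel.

n = 0.0299

With bottom width b = 1.32 m and side slope z = 1.4: A = (b + zy)y = (1.32 + 1.4×1.92)×1.92 = 7.695 m²; P = b + 2y√(1+z²) = 1.32 + 2×1.92×1.72 = 7.927 m.
Hydraulic radius R = A/P = 7.695/7.927 = 0.9708 m.
Rearranging Manning's equation: n = (1/Q) A R^(2/3) S^(1/2) = (1/10.1) × 7.695 × 0.9708^(2/3) × √0.0016 = 0.0299.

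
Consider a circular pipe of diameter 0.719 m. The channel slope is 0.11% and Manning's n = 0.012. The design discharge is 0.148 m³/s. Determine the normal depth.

y_n = 0.322 m

Manning's equation rearranged: A R^(2/3) = nQ / (1·√S) = 0.012 × 0.148 / (√0.0011) = 0.05355.
At y = 0.394 m: A R^(2/3) = 0.07529 — too large.
At y = 0.283 m: A R^(2/3) = 0.04231 — too small.
At y = 0.322 m: A R^(2/3) = 0.05341 — ≈ 0.05355.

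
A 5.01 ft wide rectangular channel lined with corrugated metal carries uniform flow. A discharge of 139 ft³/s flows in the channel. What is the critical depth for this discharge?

y_c = 2.88 ft

For a rectangular channel, critical depth y_c = (q²/g)^(1/3) where q = Q/b = 139/5.01 = 27.74 ft²/s.
So y_c = (27.74²/32.2)^(1/3) = 2.88 ft.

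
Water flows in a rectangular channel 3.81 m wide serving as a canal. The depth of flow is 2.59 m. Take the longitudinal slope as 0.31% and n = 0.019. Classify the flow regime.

subcritical

Flow area A = b·y = 3.81 × 2.59 = 9.868 m². Wetted perimeter P = b + 2y = 3.81 + 2×2.59 = 8.99 m.
Hydraulic radius R = A/P = 9.868/8.99 = 1.098 m.
V = (1/n) R^(2/3) √S = (1/0.019) × 1.098^(2/3) × √0.0031 = 3.118 m/s. Hydraulic depth D_h = A/T = 9.868/3.81 = 2.59 m.
Froude number Fr = V/√(g·D_h) = 3.118/√(9.81×2.59) = 0.619, which is less than 1, so the flow is subcritical.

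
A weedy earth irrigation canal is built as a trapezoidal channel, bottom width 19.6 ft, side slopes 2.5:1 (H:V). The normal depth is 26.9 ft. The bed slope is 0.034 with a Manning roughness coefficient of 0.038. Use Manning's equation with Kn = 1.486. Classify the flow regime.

supercritical

With bottom width b = 19.6 ft and side slope z = 2.5: A = (b + zy)y = (19.6 + 2.5×26.9)×26.9 = 2336 ft²; P = b + 2y√(1+z²) = 19.6 + 2×26.9×2.693 = 164.5 ft.
Hydraulic radius R = A/P = 2336/164.5 = 14.21 ft.
V = (1.486/n) R^(2/3) √S = (1.486/0.038) × 14.21^(2/3) × √0.034 = 42.29 ft/s. Hydraulic depth D_h = A/T = 2336/154.1 = 15.16 ft.
Froude number Fr = V/√(g·D_h) = 42.29/√(32.2×15.16) = 1.91, which is greater than 1, so the flow is supercritical.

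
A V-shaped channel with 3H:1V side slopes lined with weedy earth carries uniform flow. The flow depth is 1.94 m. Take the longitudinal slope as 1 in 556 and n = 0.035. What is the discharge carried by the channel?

Q = 12.9 m³/s

For a triangular section with side slope z = 3: A = zy² = 3×1.94² = 11.29 m²; P = 2y√(1+z²) = 2×1.94×3.162 = 12.27 m.
Hydraulic radius R = A/P = 11.29/12.27 = 0.9202 m.
Manning's equation: Q = (1/n) A R^(2/3) S^(1/2) = (1/0.035) × 11.29 × 0.9202^(2/3) × 0.001799^(1/2) = 12.9 m³/s.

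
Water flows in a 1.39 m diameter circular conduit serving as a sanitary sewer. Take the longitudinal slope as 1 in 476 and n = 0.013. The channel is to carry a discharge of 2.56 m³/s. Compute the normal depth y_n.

y_n = 1.1 m

Manning's equation rearranged: A R^(2/3) = nQ / (1·√S) = 0.013 × 2.56 / (√0.002101) = 0.7261.
Trying y = 1.29 m: A R^(2/3) = 0.8062 — high.
Trying y = 0.978 m: A R^(2/3) = 0.6322 — low.
Trying y = 1.1 m: A R^(2/3) = 0.7252 — matches.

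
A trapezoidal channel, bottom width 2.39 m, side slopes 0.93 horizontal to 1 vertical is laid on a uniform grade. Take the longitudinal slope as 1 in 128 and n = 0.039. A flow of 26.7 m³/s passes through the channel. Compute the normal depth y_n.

Manning's equation rearranged: A R^(2/3) = nQ / (1·√S) = 0.039 × 26.7 / (√0.007812) = 11.78.
Trying y = 1.68 m: A R^(2/3) = 6.424 — too small.
Trying y = 2.57 m: A R^(2/3) = 14.68 — too large.
Trying y = 2.3 m: A R^(2/3) = 11.77 — matches.

y_n = 2.3 m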